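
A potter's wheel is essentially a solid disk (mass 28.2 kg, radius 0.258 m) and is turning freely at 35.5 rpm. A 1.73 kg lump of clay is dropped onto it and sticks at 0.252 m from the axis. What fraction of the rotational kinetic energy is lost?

fraction ≈ 0.105

The added mass arrives with no angular momentum about the axis, and any external torque about the axis is negligible, so the system's angular momentum is conserved.
I_p = ½(28.2)(0.258)² = 0.9386 kg·m².
Added inertia Σmr² = (1.73)(0.252)² = 0.1099 kg·m²; I_f = 0.9386 + 0.1099 = 1.048 kg·m².
ω_f = I_p ω_i / I_f = (0.9386)(35.5) / 1.048 = 31.78 rpm.
KE_i = ½(0.9386)(3.718 rad/s)² = 6.485 J; KE_f = ½(1.048)(3.328)² = 5.806 J.
Fraction lost = 0.1048.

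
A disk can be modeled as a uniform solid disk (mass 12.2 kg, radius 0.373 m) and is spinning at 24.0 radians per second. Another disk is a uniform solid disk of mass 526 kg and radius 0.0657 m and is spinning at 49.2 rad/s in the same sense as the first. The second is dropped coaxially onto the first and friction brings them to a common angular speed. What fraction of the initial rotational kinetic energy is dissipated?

fraction ≈ 0.0953

The coupling torques are internal; angular momentum about the shared axis is conserved.
Moments of inertia: I_A = ½(12.2)(0.373)² = 0.8487 kg·m²; I_B = ½(526)(0.0657)² = 1.135 kg·m².
Taking A's sense as positive: L = (0.8487)(24.0) + (1.135)(49.2) = 76.22 kg·m²·rad/s.
Combined I = 0.8487 + 1.135 = 1.984 kg·m².
ω_f = L / I = 76.22 / 1.984 = 38.42 rad/s.
KE_i = ½ΣIω² = 1618 J; KE_f = ½(1.984)(38.42)² = 1464 J.
Fraction dissipated = (KE_i − KE_f)/KE_i = 0.09528.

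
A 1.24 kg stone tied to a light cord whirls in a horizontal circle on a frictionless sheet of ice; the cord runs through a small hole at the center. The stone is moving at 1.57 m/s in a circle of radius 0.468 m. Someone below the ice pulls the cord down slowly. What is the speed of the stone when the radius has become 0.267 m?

Central (radial) force ⇒ zero torque about the center ⇒ m v r is constant.
v₂ = v₁ r₁ / r₂ = (1.57)(0.468) / (0.267) = 2.752 m/s.

v₂ ≈ 2.75 m/s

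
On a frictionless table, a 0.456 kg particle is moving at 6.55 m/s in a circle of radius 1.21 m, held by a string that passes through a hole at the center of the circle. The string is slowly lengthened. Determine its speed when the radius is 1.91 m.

v₂ ≈ 4.15 m/s

Central (radial) force ⇒ zero torque about the center ⇒ m v r is constant.
v₂ = v₁ r₁ / r₂ = (6.55)(1.21) / (1.91) = 4.149 m/s.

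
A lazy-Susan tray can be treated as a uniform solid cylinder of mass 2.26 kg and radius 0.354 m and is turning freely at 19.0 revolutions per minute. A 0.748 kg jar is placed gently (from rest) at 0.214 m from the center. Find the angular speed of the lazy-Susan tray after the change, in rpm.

ω_f ≈ 15.3 rpm

No external torque acts about the center; L_before = L_after.
I_p = ½(2.26)(0.354)² = 0.1416 kg·m².
Added inertia Σmr² = (0.748)(0.214)² = 0.03426 kg·m²; I_f = 0.1416 + 0.03426 = 0.1759 kg·m².
ω_f = I_p ω_i / I_f = (0.1416)(19.0) / 0.1759 = 15.30 rpm.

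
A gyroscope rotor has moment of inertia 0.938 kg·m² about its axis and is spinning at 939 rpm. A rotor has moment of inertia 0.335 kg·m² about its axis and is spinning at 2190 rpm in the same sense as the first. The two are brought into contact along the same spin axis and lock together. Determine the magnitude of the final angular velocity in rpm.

The coupling torques are internal; angular momentum about the shared axis is conserved.
Taking A's sense as positive: L = (0.9380)(939) + (0.3350)(2190) = 1614 kg·m²·rpm.
Combined I = 0.9380 + 0.3350 = 1.273 kg·m².
ω_f = L / I = 1614 / 1.273 = 1268 rpm.

|ω_f| ≈ 1270 rpm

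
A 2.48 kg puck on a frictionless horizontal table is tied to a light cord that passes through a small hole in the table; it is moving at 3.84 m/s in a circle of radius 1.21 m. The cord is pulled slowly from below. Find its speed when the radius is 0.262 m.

v₂ ≈ 17.7 m/s

The only horizontal force on the mass is along the cord (radial), so it exerts no torque about the hole and angular momentum m v r is conserved.
v₂ = v₁ r₁ / r₂ = (3.84)(1.21) / (0.262) = 17.73 m/s.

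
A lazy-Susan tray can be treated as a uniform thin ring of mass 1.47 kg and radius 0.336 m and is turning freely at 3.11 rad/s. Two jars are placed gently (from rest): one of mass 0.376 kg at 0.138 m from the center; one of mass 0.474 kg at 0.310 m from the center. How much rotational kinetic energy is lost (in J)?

No external torque acts about the center; L_before = L_after.
I_p = (1.47)(0.336)² = 0.1660 kg·m².
Added inertia Σmr² = (0.376)(0.138)² + (0.474)(0.310)² = 0.05271 kg·m²; I_f = 0.1660 + 0.05271 = 0.2187 kg·m².
ω_f = I_p ω_i / I_f = (0.1660)(3.11) / 0.2187 = 2.360 rad/s.
KE_i = ½(0.1660)(3.110 rad/s)² = 0.8026 J; KE_f = ½(0.2187)(2.360)² = 0.6091 J.

energy lost ≈ 0.193 J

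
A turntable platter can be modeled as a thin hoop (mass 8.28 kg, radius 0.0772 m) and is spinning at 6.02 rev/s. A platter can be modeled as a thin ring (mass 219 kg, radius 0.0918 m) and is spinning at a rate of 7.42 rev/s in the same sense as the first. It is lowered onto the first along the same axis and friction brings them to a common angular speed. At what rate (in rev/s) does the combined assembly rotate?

No external torque acts about the common axis, so total angular momentum is conserved.
Moments of inertia: I_A = (8.28)(0.0772)² = 0.04935 kg·m²; I_B = (219)(0.0918)² = 1.846 kg·m².
Taking A's sense as positive: L = (0.04935)(6.02) + (1.846)(7.42) = 13.99 kg·m²·rev/s.
Combined I = 0.04935 + 1.846 = 1.895 kg·m².
ω_f = L / I = 13.99 / 1.895 = 7.384 rev/s.

|ω_f| ≈ 7.38 rev/s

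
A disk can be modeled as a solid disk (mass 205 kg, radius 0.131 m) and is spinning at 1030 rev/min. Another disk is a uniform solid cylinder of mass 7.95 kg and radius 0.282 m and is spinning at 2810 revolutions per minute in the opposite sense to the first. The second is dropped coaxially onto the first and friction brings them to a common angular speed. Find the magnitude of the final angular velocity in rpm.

The coupling torques are internal; angular momentum about the shared axis is conserved.
Moments of inertia: I_A = ½(205)(0.131)² = 1.759 kg·m²; I_B = ½(7.95)(0.282)² = 0.3161 kg·m².
Taking A's sense as positive: L = (1.759)(1030) − (0.3161)(2810) = 923.5 kg·m²·rpm.
Combined I = 1.759 + 0.3161 = 2.075 kg·m².
ω_f = L / I = 923.5 / 2.075 = 445.0 rpm.

|ω_f| ≈ 445 rpm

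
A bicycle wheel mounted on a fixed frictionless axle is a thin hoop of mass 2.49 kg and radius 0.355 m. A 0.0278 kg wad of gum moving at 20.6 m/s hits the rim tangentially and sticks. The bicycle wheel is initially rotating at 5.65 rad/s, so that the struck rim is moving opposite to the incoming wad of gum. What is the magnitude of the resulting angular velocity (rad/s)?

|ω_f| ≈ 4.95 rad/s

The axle reaction passes through the axle and exerts no torque about it; angular momentum about the axle is conserved through the impact.
I_p = (2.49)(0.355)² = 0.3138 kg·m². Taking the sense of the wad of gum's angular momentum as positive, L_{wad} = m v R = (0.0278)(20.6)(0.355) = 0.2033 kg·m²/s.
L_i = −I_p ω_p + m v R = −(0.3138)(5.65) + 0.2033 = -1.570 kg·m²/s.
After sticking, I_f = I_p + m R² = 0.3138 + (0.0278)(0.355)² = 0.3173 kg·m².
ω_f = L_i / I_f = -1.570 / 0.3173 = -4.947 rad/s.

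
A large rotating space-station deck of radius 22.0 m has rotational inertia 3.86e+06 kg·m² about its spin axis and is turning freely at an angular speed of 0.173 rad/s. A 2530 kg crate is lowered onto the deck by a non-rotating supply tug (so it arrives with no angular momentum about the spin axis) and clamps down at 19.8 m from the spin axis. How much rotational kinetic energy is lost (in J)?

No external torque acts about the spin axis; L_before = L_after.
Added inertia Σmr² = (2530)(19.8)² = 9.919e+05 kg·m²; I_f = 3.860e+06 + 9.919e+05 = 4.852e+06 kg·m².
ω_f = I_p ω_i / I_f = (3.860e+06)(0.173) / 4.852e+06 = 0.1376 rad/s.
KE_i = ½(3.860e+06)(0.1730 rad/s)² = 57760 J; KE_f = ½(4.852e+06)(0.1376)² = 45950 J.

energy lost ≈ 11800 J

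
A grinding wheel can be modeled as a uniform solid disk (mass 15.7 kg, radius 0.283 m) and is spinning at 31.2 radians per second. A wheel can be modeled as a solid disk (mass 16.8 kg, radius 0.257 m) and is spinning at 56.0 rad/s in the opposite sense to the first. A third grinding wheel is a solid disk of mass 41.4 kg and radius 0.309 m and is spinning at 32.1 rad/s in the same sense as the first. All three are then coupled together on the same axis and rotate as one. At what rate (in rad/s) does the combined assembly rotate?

|ω_f| ≈ 16.5 rad/s

No external torque acts about the common axis, so total angular momentum is conserved.
Moments of inertia: I_A = ½(15.7)(0.283)² = 0.6287 kg·m²; I_B = ½(16.8)(0.257)² = 0.5548 kg·m²; I_C = ½(41.4)(0.309)² = 1.976 kg·m².
Taking A's sense as positive: L = (0.6287)(31.2) − (0.5548)(56.0) + (1.976)(32.1) = 51.99 kg·m²·rad/s.
Combined I = 0.6287 + 0.5548 + 1.976 = 3.160 kg·m².
ω_f = L / I = 51.99 / 3.160 = 16.45 rad/s.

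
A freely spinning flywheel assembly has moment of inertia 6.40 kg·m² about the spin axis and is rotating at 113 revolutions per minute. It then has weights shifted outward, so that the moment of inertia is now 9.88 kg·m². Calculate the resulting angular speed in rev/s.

With no external torque about the axis, L is conserved: I₁ω₁ = I₂ω₂.
ω₂ = I₁ω₁ / I₂ = (6.400)(113 rpm) / (9.880) = 73.20 rpm = 1.220 rev/s.

ω₂ ≈ 1.22 rev/s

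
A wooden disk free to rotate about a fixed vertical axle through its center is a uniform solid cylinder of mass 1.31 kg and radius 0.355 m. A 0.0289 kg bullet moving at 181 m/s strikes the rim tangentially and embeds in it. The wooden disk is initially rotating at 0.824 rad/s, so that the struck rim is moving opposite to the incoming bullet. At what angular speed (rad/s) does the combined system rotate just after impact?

|ω_f| ≈ 20.8 rad/s

About the axle the impulsive forces during the collision are internal, so angular momentum about that axis is conserved.
I_p = ½(1.31)(0.355)² = 0.08255 kg·m². Taking the sense of the bullet's angular momentum as positive, L_{bullet} = m v R = (0.0289)(181)(0.355) = 1.857 kg·m²/s.
L_i = −I_p ω_p + m v R = −(0.08255)(0.824) + 1.857 = 1.789 kg·m²/s.
After sticking, I_f = I_p + m R² = 0.08255 + (0.0289)(0.355)² = 0.08619 kg·m².
ω_f = L_i / I_f = 1.789 / 0.08619 = 20.76 rad/s.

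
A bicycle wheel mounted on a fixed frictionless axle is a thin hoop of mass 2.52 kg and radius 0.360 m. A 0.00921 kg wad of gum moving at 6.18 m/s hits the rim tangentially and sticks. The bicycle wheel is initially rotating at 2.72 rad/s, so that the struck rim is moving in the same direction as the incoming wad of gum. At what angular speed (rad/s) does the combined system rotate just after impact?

The axle reaction passes through the axle and exerts no torque about it; angular momentum about the axle is conserved through the impact.
I_p = (2.52)(0.360)² = 0.3266 kg·m². Taking the sense of the wad of gum's angular momentum as positive, L_{wad} = m v R = (0.00921)(6.18)(0.360) = 0.02049 kg·m²/s.
L_i = +I_p ω_p + m v R = +(0.3266)(2.72) + 0.02049 = 0.9088 kg·m²/s.
After sticking, I_f = I_p + m R² = 0.3266 + (0.00921)(0.360)² = 0.3278 kg·m².
ω_f = L_i / I_f = 0.9088 / 0.3278 = 2.773 rad/s.

|ω_f| ≈ 2.77 rad/s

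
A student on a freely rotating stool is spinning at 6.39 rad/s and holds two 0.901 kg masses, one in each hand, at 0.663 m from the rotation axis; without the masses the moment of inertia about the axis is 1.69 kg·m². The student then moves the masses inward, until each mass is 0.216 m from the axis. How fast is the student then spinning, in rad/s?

ω₂ ≈ 8.94 rad/s

No external torque acts about the spin axis, so angular momentum is conserved.
I₁ = 1.69 + 2(0.901)(0.663)² = 2.482 kg·m²; I₂ = 1.69 + 2(0.901)(0.216)² = 1.774 kg·m².
ω₂ = I₁ω₁ / I₂ = (2.482)(6.39 rad/s) / (1.774) = 8.940 rad/s.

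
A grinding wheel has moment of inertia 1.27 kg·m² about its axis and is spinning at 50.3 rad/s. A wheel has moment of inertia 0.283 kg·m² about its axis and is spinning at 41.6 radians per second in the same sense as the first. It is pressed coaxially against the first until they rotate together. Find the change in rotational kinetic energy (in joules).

ΔKE ≈ -8.76 J

No external torque acts about the common axis, so total angular momentum is conserved.
Taking A's sense as positive: L = (1.270)(50.3) + (0.2830)(41.6) = 75.65 kg·m²·rad/s.
Combined I = 1.270 + 0.2830 = 1.553 kg·m².
ω_f = L / I = 75.65 / 1.553 = 48.71 rad/s.
KE_i = ½ΣIω² = 1851 J; KE_f = ½(1.553)(48.71)² = 1843 J.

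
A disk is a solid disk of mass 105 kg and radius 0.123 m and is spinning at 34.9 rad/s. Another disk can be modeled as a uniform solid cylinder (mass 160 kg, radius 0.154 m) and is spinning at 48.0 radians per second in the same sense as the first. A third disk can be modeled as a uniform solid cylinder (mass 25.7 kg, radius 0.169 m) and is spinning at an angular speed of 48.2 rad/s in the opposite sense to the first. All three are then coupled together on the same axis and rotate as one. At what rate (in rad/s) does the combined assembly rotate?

The coupling torques are internal; angular momentum about the shared axis is conserved.
Moments of inertia: I_A = ½(105)(0.123)² = 0.7943 kg·m²; I_B = ½(160)(0.154)² = 1.897 kg·m²; I_C = ½(25.7)(0.169)² = 0.3670 kg·m².
Taking A's sense as positive: L = (0.7943)(34.9) + (1.897)(48.0) − (0.3670)(48.2) = 101.1 kg·m²·rad/s.
Combined I = 0.7943 + 1.897 + 0.3670 = 3.059 kg·m².
ω_f = L / I = 101.1 / 3.059 = 33.05 rad/s.

|ω_f| ≈ 33.1 rad/s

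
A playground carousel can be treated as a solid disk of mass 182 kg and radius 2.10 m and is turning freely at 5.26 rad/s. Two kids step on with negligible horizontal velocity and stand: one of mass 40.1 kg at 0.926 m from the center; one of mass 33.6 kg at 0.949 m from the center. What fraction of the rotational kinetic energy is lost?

fraction ≈ 0.139

The added mass arrives with no angular momentum about the center, and any external torque about the center is negligible, so the system's angular momentum is conserved.
I_p = ½(182)(2.10)² = 401.3 kg·m².
Added inertia Σmr² = (40.1)(0.926)² + (33.6)(0.949)² = 64.64 kg·m²; I_f = 401.3 + 64.64 = 466.0 kg·m².
ω_f = I_p ω_i / I_f = (401.3)(5.26) / 466.0 = 4.530 rad/s.
KE_i = ½(401.3)(5.260 rad/s)² = 5552 J; KE_f = ½(466.0)(4.530)² = 4781 J.
Fraction lost = 0.1387.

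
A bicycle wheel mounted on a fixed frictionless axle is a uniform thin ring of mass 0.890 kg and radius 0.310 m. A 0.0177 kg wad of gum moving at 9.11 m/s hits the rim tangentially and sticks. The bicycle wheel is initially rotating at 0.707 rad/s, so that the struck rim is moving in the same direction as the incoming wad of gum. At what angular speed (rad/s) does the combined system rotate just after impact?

The axle reaction passes through the axle and exerts no torque about it; angular momentum about the axle is conserved through the impact.
I_p = (0.890)(0.310)² = 0.08553 kg·m². Taking the sense of the wad of gum's angular momentum as positive, L_{wad} = m v R = (0.0177)(9.11)(0.310) = 0.04999 kg·m²/s.
L_i = +I_p ω_p + m v R = +(0.08553)(0.707) + 0.04999 = 0.1105 kg·m²/s.
After sticking, I_f = I_p + m R² = 0.08553 + (0.0177)(0.310)² = 0.08723 kg·m².
ω_f = L_i / I_f = 0.1105 / 0.08723 = 1.266 rad/s.

|ω_f| ≈ 1.27 rad/s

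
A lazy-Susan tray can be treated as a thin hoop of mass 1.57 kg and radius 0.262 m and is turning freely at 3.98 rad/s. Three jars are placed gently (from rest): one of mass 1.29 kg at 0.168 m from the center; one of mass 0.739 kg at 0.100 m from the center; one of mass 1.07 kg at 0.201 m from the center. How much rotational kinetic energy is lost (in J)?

The added mass arrives with no angular momentum about the center, and any external torque about the center is negligible, so the system's angular momentum is conserved.
I_p = (1.57)(0.262)² = 0.1078 kg·m².
Added inertia Σmr² = (1.29)(0.168)² + (0.739)(0.100)² + (1.07)(0.201)² = 0.08703 kg·m²; I_f = 0.1078 + 0.08703 = 0.1948 kg·m².
ω_f = I_p ω_i / I_f = (0.1078)(3.98) / 0.1948 = 2.202 rad/s.
KE_i = ½(0.1078)(3.980 rad/s)² = 0.8536 J; KE_f = ½(0.1948)(2.202)² = 0.4722 J.

energy lost ≈ 0.381 J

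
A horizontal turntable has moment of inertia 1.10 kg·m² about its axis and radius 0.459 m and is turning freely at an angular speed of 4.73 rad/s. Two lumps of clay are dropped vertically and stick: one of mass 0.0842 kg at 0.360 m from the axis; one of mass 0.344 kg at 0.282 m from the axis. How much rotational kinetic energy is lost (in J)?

The added mass arrives with no angular momentum about the axis, and any external torque about the axis is negligible, so the system's angular momentum is conserved.
Added inertia Σmr² = (0.0842)(0.360)² + (0.344)(0.282)² = 0.03827 kg·m²; I_f = 1.100 + 0.03827 = 1.138 kg·m².
ω_f = I_p ω_i / I_f = (1.100)(4.73) / 1.138 = 4.571 rad/s.
KE_i = ½(1.100)(4.730 rad/s)² = 12.31 J; KE_f = ½(1.138)(4.571)² = 11.89 J.

energy lost ≈ 0.414 J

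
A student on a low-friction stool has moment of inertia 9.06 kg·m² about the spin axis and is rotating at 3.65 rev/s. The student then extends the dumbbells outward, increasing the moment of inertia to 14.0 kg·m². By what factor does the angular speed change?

No external torque acts about the spin axis, so angular momentum is conserved.
ω₂/ω₁ = I₁/I₂ = 9.060 / 14.00 = 0.6471.

ω₂/ω₁ ≈ 0.647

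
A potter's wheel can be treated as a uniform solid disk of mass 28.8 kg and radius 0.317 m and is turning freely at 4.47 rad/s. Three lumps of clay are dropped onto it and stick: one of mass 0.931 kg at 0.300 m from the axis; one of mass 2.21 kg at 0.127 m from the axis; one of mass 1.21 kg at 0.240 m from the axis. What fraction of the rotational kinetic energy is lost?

fraction ≈ 0.116

The added mass arrives with no angular momentum about the axis, and any external torque about the axis is negligible, so the system's angular momentum is conserved.
I_p = ½(28.8)(0.317)² = 1.447 kg·m².
Added inertia Σmr² = (0.931)(0.300)² + (2.21)(0.127)² + (1.21)(0.240)² = 0.1891 kg·m²; I_f = 1.447 + 0.1891 = 1.636 kg·m².
ω_f = I_p ω_i / I_f = (1.447)(4.47) / 1.636 = 3.953 rad/s.
KE_i = ½(1.447)(4.470 rad/s)² = 14.46 J; KE_f = ½(1.636)(3.953)² = 12.79 J.
Fraction lost = 0.1156.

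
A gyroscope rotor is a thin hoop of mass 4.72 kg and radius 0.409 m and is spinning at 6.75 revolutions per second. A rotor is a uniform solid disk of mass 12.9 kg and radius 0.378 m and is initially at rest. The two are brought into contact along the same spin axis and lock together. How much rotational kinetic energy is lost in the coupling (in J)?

The coupling torques are internal; angular momentum about the shared axis is conserved.
Moments of inertia: I_A = (4.72)(0.409)² = 0.7896 kg·m²; I_B = ½(12.9)(0.378)² = 0.9216 kg·m².
Taking A's sense as positive: L = (0.7896)(6.75) = 5.330 kg·m²·rev/s.
Combined I = 0.7896 + 0.9216 = 1.711 kg·m².
ω_f = L / I = 5.330 / 1.711 = 3.115 rev/s.
KE_i = ½ΣIω² = 710.1 J; KE_f = ½(1.711)(19.57)² = 327.7 J.

ΔKE lost ≈ 382 J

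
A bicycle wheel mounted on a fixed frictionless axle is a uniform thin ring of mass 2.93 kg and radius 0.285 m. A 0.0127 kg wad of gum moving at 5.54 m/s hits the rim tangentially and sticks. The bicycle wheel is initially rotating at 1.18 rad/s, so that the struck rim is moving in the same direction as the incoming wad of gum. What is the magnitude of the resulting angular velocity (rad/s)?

About the axle the impulsive forces during the collision are internal, so angular momentum about that axis is conserved.
I_p = (2.93)(0.285)² = 0.2380 kg·m². Taking the sense of the wad of gum's angular momentum as positive, L_{wad} = m v R = (0.0127)(5.54)(0.285) = 0.02005 kg·m²/s.
L_i = +I_p ω_p + m v R = +(0.2380)(1.18) + 0.02005 = 0.3009 kg·m²/s.
After sticking, I_f = I_p + m R² = 0.2380 + (0.0127)(0.285)² = 0.2390 kg·m².
ω_f = L_i / I_f = 0.3009 / 0.2390 = 1.259 rad/s.

|ω_f| ≈ 1.26 rad/s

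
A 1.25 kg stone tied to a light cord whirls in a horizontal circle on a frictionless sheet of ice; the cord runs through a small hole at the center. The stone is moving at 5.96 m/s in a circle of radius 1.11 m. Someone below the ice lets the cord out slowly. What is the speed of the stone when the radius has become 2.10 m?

Central (radial) force ⇒ zero torque about the center ⇒ m v r is constant.
v₂ = v₁ r₁ / r₂ = (5.96)(1.11) / (2.10) = 3.150 m/s.

v₂ ≈ 3.15 m/s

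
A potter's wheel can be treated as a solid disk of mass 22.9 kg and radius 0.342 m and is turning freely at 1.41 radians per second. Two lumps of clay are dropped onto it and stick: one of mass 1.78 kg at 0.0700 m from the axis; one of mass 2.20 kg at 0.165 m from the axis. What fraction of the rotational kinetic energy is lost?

fraction ≈ 0.0487

No external torque acts about the axis; L_before = L_after.
I_p = ½(22.9)(0.342)² = 1.339 kg·m².
Added inertia Σmr² = (1.78)(0.0700)² + (2.20)(0.165)² = 0.06862 kg·m²; I_f = 1.339 + 0.06862 = 1.408 kg·m².
ω_f = I_p ω_i / I_f = (1.339)(1.41) / 1.408 = 1.341 rad/s.
KE_i = ½(1.339)(1.410 rad/s)² = 1.331 J; KE_f = ½(1.408)(1.341)² = 1.266 J.
Fraction lost = 0.04874.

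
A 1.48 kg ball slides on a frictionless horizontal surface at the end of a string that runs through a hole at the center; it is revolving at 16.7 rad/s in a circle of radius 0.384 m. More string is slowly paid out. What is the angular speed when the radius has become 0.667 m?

The constraining force is radial, so m r² ω about the center is conserved.
ω₂ = ω₁ (r₁/r₂)² = (16.7)(0.384/0.667)² = 5.535 rad/s.

ω₂ ≈ 5.54 rad/s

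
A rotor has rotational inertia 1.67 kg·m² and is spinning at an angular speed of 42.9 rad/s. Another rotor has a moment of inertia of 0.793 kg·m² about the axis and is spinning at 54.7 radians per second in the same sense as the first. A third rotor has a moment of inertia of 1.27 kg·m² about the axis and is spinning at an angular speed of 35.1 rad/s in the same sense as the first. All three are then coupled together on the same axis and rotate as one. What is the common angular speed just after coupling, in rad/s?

|ω_f| ≈ 42.8 rad/s

No external torque acts about the common axis, so total angular momentum is conserved.
Taking A's sense as positive: L = (1.670)(42.9) + (0.7930)(54.7) + (1.270)(35.1) = 159.6 kg·m²·rad/s.
Combined I = 1.670 + 0.7930 + 1.270 = 3.733 kg·m².
ω_f = L / I = 159.6 / 3.733 = 42.75 rad/s.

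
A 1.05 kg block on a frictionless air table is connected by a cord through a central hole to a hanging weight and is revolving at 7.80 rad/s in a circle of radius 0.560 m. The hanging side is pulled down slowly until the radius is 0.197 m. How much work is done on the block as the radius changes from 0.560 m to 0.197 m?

The constraining force is radial, so m r² ω about the center is conserved.
ω₂ = ω₁ (r₁/r₂)² = (7.80)(0.560/0.197)² = 63.03 rad/s.
W = ΔKE = ½m(v₂² − v₁²) = 70.92 J.

W ≈ 70.9 J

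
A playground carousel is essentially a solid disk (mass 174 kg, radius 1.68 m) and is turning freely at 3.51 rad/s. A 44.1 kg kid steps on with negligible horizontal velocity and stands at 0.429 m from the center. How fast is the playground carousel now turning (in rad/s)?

The added mass arrives with no angular momentum about the center, and any external torque about the center is negligible, so the system's angular momentum is conserved.
I_p = ½(174)(1.68)² = 245.5 kg·m².
Added inertia Σmr² = (44.1)(0.429)² = 8.116 kg·m²; I_f = 245.5 + 8.116 = 253.7 kg·m².
ω_f = I_p ω_i / I_f = (245.5)(3.51) / 253.7 = 3.398 rad/s.

ω_f ≈ 3.40 rad/s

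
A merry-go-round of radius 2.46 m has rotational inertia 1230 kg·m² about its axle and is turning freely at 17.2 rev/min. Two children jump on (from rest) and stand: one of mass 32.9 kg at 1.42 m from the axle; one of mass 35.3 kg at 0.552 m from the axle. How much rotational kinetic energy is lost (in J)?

energy lost ≈ 118 J

The added mass arrives with no angular momentum about the axle, and any external torque about the axle is negligible, so the system's angular momentum is conserved.
Added inertia Σmr² = (32.9)(1.42)² + (35.3)(0.552)² = 77.10 kg·m²; I_f = 1230 + 77.10 = 1307 kg·m².
ω_f = I_p ω_i / I_f = (1230)(17.2) / 1307 = 16.19 rpm.
KE_i = ½(1230)(1.801 rad/s)² = 1995 J; KE_f = ½(1307)(1.695)² = 1878 J.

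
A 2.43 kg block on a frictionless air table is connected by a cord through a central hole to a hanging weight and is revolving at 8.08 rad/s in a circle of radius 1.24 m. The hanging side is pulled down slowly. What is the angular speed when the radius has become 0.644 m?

ω₂ ≈ 30.0 rad/s

No torque about the axis ⇒ m r₁² ω₁ = m r₂² ω₂.
ω₂ = ω₁ (r₁/r₂)² = (8.08)(1.24/0.644)² = 29.96 rad/s.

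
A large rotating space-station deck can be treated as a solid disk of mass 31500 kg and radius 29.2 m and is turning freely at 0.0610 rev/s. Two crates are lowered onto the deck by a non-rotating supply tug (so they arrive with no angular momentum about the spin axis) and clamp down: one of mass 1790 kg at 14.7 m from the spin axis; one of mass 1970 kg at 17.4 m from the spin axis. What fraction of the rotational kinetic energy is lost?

fraction ≈ 0.0682

The added mass arrives with no angular momentum about the spin axis, and any external torque about the spin axis is negligible, so the system's angular momentum is conserved.
I_p = ½(31500)(29.2)² = 1.343e+07 kg·m².
Added inertia Σmr² = (1790)(14.7)² + (1970)(17.4)² = 9.832e+05 kg·m²; I_f = 1.343e+07 + 9.832e+05 = 1.441e+07 kg·m².
ω_f = I_p ω_i / I_f = (1.343e+07)(0.0610) / 1.441e+07 = 0.05684 rev/s.
KE_i = ½(1.343e+07)(0.3833 rad/s)² = 9.864e+05 J; KE_f = ½(1.441e+07)(0.3571)² = 9.191e+05 J.
Fraction lost = 0.06822.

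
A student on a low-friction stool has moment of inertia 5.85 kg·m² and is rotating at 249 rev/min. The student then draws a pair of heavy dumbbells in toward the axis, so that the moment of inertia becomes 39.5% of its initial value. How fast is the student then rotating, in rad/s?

Angular momentum about the spin axis is conserved since the torque about it is zero.
I₂ = 0.395 × 5.85 = 2.311 kg·m².
ω₂ = I₁ω₁ / I₂ = (5.850)(249 rpm) / (2.311) = 630.4 rpm = 66.01 rad/s.

ω₂ ≈ 66.0 rad/s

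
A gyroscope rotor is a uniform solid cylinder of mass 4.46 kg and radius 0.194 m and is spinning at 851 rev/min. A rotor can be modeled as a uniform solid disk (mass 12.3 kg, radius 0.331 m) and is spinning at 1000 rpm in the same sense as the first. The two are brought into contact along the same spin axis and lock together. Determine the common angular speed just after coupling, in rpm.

The coupling torques are internal; angular momentum about the shared axis is conserved.
Moments of inertia: I_A = ½(4.46)(0.194)² = 0.08393 kg·m²; I_B = ½(12.3)(0.331)² = 0.6738 kg·m².
Taking A's sense as positive: L = (0.08393)(851) + (0.6738)(1000) = 745.2 kg·m²·rpm.
Combined I = 0.08393 + 0.6738 = 0.7577 kg·m².
ω_f = L / I = 745.2 / 0.7577 = 983.5 rpm.

|ω_f| ≈ 983 rpm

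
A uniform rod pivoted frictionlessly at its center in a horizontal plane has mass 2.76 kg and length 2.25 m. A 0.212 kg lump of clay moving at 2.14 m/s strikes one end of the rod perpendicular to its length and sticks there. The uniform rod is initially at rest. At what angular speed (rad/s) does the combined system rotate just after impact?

|ω_f| ≈ 0.356 rad/s

About the pivot the impulsive forces during the collision are internal, so angular momentum about that axis is conserved.
I_p = (1/12)(2.76)(2.25)² = 1.164 kg·m². Taking the sense of the lump of clay's angular momentum as positive, L_{lump} = m v R = (0.212)(2.14)(2.25/2) = 0.5104 kg·m²/s.
L_i = 0 + 0.5104 = 0.5104 kg·m²/s.
After sticking, I_f = I_p + m R² = 1.164 + (0.212)(2.25/2)² = 1.433 kg·m².
ω_f = L_i / I_f = 0.5104 / 1.433 = 0.3562 rad/s.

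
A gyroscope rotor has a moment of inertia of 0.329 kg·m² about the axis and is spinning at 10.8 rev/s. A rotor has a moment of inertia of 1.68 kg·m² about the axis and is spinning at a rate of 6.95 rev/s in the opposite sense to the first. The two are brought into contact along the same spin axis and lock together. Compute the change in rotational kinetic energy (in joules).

The coupling torques are internal; angular momentum about the shared axis is conserved.
Taking A's sense as positive: L = (0.3290)(10.8) − (1.680)(6.95) = -8.123 kg·m²·rev/s.
Combined I = 0.3290 + 1.680 = 2.009 kg·m².
ω_f = L / I = -8.123 / 2.009 = -4.043 rev/s.
KE_i = ½ΣIω² = 2359 J; KE_f = ½(2.009)(25.40)² = 648.3 J.

ΔKE ≈ -1710 J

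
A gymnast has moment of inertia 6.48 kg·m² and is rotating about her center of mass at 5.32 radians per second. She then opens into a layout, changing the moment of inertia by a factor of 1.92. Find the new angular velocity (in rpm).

Angular momentum about the spin axis is conserved since the torque about it is zero.
I₂ = 1.92 × 6.48 = 12.44 kg·m².
ω₂ = I₁ω₁ / I₂ = (6.480)(5.32 rad/s) / (12.44) = 2.771 rad/s = 26.46 rpm.

ω₂ ≈ 26.5 rpm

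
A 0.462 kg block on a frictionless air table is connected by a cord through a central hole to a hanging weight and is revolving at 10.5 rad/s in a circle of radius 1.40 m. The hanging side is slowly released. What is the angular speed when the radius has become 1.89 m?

The constraining force is radial, so m r² ω about the center is conserved.
ω₂ = ω₁ (r₁/r₂)² = (10.5)(1.40/1.89)² = 5.761 rad/s.

ω₂ ≈ 5.76 rad/s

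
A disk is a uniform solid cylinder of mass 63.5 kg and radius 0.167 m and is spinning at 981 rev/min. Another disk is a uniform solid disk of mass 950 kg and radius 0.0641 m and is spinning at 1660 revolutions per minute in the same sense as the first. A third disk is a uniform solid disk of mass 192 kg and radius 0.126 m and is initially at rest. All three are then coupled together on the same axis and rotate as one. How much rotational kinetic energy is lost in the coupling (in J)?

ΔKE lost ≈ 12900 J

No external torque acts about the common axis, so total angular momentum is conserved.
Moments of inertia: I_A = ½(63.5)(0.167)² = 0.8855 kg·m²; I_B = ½(950)(0.0641)² = 1.952 kg·m²; I_C = ½(192)(0.126)² = 1.524 kg·m².
Taking A's sense as positive: L = (0.8855)(981) + (1.952)(1660) = 4108 kg·m²·rpm.
Combined I = 0.8855 + 1.952 + 1.524 = 4.361 kg·m².
ω_f = L / I = 4108 / 4.361 = 942.0 rpm.
KE_i = ½ΣIω² = 34160 J; KE_f = ½(4.361)(98.65)² = 21220 J.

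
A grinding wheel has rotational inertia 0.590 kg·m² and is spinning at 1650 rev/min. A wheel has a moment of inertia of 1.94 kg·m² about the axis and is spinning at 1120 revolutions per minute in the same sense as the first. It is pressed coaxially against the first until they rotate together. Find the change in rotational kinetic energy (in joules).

The coupling torques are internal; angular momentum about the shared axis is conserved.
Taking A's sense as positive: L = (0.5900)(1650) + (1.940)(1120) = 3146 kg·m²·rpm.
Combined I = 0.5900 + 1.940 = 2.530 kg·m².
ω_f = L / I = 3146 / 2.530 = 1244 rpm.
KE_i = ½ΣIω² = 22150 J; KE_f = ½(2.530)(130.2)² = 21450 J.

ΔKE ≈ -697 J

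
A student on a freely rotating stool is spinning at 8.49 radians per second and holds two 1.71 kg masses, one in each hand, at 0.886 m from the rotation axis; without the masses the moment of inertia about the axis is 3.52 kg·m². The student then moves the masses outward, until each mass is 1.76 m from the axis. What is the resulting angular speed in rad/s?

ω₂ ≈ 3.73 rad/s

With no external torque about the axis, L is conserved: I₁ω₁ = I₂ω₂.
I₁ = 3.52 + 2(1.71)(0.886)² = 6.205 kg·m²; I₂ = 3.52 + 2(1.71)(1.76)² = 14.11 kg·m².
ω₂ = I₁ω₁ / I₂ = (6.205)(8.49 rad/s) / (14.11) = 3.732 rad/s.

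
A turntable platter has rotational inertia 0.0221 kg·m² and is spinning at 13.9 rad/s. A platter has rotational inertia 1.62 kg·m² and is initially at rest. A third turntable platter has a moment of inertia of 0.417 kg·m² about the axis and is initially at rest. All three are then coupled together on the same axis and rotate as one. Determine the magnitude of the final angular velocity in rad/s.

|ω_f| ≈ 0.149 rad/s

The coupling torques are internal; angular momentum about the shared axis is conserved.
Taking A's sense as positive: L = (0.02210)(13.9) = 0.3072 kg·m²·rad/s.
Combined I = 0.02210 + 1.620 + 0.4170 = 2.059 kg·m².
ω_f = L / I = 0.3072 / 2.059 = 0.1492 rad/s.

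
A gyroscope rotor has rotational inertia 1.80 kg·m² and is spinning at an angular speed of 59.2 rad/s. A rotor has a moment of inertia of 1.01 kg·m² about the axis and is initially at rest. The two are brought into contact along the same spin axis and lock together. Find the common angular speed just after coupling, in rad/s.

|ω_f| ≈ 37.9 rad/s

The coupling torques are internal; angular momentum about the shared axis is conserved.
Taking A's sense as positive: L = (1.800)(59.2) = 106.6 kg·m²·rad/s.
Combined I = 1.800 + 1.010 = 2.810 kg·m².
ω_f = L / I = 106.6 / 2.810 = 37.92 rad/s.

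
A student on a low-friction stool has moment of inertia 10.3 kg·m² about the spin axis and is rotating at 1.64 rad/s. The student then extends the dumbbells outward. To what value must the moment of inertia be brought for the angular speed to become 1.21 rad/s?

I₂ ≈ 14.0 kg·m²

No external torque acts about the spin axis, so angular momentum is conserved.
I₂ = I₁ω₁ / ω₂ = (10.3)(1.64) / (1.21) = 13.96 kg·m².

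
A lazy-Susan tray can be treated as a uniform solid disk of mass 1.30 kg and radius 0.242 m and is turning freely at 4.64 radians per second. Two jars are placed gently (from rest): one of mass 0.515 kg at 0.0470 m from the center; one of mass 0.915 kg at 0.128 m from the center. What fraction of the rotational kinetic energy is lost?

fraction ≈ 0.298

No external torque acts about the center; L_before = L_after.
I_p = ½(1.30)(0.242)² = 0.03807 kg·m².
Added inertia Σmr² = (0.515)(0.0470)² + (0.915)(0.128)² = 0.01613 kg·m²; I_f = 0.03807 + 0.01613 = 0.05420 kg·m².
ω_f = I_p ω_i / I_f = (0.03807)(4.64) / 0.05420 = 3.259 rad/s.
KE_i = ½(0.03807)(4.640 rad/s)² = 0.4098 J; KE_f = ½(0.05420)(3.259)² = 0.2878 J.
Fraction lost = 0.2976.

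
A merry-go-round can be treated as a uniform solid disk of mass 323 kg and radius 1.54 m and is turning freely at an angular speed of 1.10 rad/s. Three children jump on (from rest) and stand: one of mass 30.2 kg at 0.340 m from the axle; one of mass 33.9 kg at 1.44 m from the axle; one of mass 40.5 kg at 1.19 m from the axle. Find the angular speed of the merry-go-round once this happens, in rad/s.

ω_f ≈ 0.819 rad/s

No external torque acts about the axle; L_before = L_after.
I_p = ½(323)(1.54)² = 383.0 kg·m².
Added inertia Σmr² = (30.2)(0.340)² + (33.9)(1.44)² + (40.5)(1.19)² = 131.1 kg·m²; I_f = 383.0 + 131.1 = 514.2 kg·m².
ω_f = I_p ω_i / I_f = (383.0)(1.10) / 514.2 = 0.8194 rad/s.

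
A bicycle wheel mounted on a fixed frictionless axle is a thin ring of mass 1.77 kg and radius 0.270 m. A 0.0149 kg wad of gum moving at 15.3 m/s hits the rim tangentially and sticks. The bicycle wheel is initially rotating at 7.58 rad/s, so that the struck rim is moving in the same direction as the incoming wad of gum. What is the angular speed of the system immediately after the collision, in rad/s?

The axle reaction passes through the axle and exerts no torque about it; angular momentum about the axle is conserved through the impact.
I_p = (1.77)(0.270)² = 0.1290 kg·m². Taking the sense of the wad of gum's angular momentum as positive, L_{wad} = m v R = (0.0149)(15.3)(0.270) = 0.06155 kg·m²/s.
L_i = +I_p ω_p + m v R = +(0.1290)(7.58) + 0.06155 = 1.040 kg·m²/s.
After sticking, I_f = I_p + m R² = 0.1290 + (0.0149)(0.270)² = 0.1301 kg·m².
ω_f = L_i / I_f = 1.040 / 0.1301 = 7.990 rad/s.

|ω_f| ≈ 7.99 rad/s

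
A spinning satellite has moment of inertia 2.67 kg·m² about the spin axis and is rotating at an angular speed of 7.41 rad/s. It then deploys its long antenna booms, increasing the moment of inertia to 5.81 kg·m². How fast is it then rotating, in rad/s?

No external torque acts about the spin axis, so angular momentum is conserved.
ω₂ = I₁ω₁ / I₂ = (2.670)(7.41 rad/s) / (5.810) = 3.405 rad/s.

ω₂ ≈ 3.41 rad/s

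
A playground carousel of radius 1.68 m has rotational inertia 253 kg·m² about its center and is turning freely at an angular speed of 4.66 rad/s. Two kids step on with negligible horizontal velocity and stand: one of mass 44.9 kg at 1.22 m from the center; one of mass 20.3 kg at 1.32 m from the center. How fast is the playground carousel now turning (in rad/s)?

ω_f ≈ 3.32 rad/s

No external torque acts about the center; L_before = L_after.
Added inertia Σmr² = (44.9)(1.22)² + (20.3)(1.32)² = 102.2 kg·m²; I_f = 253.0 + 102.2 = 355.2 kg·m².
ω_f = I_p ω_i / I_f = (253.0)(4.66) / 355.2 = 3.319 rad/s.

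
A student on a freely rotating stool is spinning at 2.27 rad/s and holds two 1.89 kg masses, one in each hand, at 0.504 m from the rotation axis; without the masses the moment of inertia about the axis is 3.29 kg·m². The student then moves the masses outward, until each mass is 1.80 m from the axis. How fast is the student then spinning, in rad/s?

ω₂ ≈ 0.621 rad/s

With no external torque about the axis, L is conserved: I₁ω₁ = I₂ω₂.
I₁ = 3.29 + 2(1.89)(0.504)² = 4.250 kg·m²; I₂ = 3.29 + 2(1.89)(1.80)² = 15.54 kg·m².
ω₂ = I₁ω₁ / I₂ = (4.250)(2.27 rad/s) / (15.54) = 0.6210 rad/s.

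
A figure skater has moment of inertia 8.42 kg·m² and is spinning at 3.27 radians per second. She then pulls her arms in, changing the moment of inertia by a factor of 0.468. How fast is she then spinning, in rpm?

ω₂ ≈ 66.7 rpm

With no external torque about the axis, L is conserved: I₁ω₁ = I₂ω₂.
I₂ = 0.468 × 8.42 = 3.941 kg·m².
ω₂ = I₁ω₁ / I₂ = (8.420)(3.27 rad/s) / (3.941) = 6.987 rad/s = 66.72 rpm.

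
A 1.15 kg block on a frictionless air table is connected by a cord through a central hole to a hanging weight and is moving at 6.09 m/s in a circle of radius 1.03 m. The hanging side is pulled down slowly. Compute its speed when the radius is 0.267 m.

v₂ ≈ 23.5 m/s

The only horizontal force on the mass is along the cord (radial), so it exerts no torque about the hole and angular momentum m v r is conserved.
v₂ = v₁ r₁ / r₂ = (6.09)(1.03) / (0.267) = 23.49 m/s.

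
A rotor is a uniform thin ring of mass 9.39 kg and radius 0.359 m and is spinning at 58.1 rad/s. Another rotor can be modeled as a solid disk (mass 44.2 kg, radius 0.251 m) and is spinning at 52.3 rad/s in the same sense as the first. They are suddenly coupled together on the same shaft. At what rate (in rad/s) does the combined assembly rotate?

The coupling torques are internal; angular momentum about the shared axis is conserved.
Moments of inertia: I_A = (9.39)(0.359)² = 1.210 kg·m²; I_B = ½(44.2)(0.251)² = 1.392 kg·m².
Taking A's sense as positive: L = (1.210)(58.1) + (1.392)(52.3) = 143.1 kg·m²·rad/s.
Combined I = 1.210 + 1.392 = 2.603 kg·m².
ω_f = L / I = 143.1 / 2.603 = 55.00 rad/s.

|ω_f| ≈ 55.0 rad/s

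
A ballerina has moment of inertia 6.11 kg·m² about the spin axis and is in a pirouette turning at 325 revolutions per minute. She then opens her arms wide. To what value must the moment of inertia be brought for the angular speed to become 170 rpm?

With no external torque about the axis, L is conserved: I₁ω₁ = I₂ω₂.
I₂ = I₁ω₁ / ω₂ = (6.11)(325) / (170) = 11.68 kg·m².

I₂ ≈ 11.7 kg·m²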